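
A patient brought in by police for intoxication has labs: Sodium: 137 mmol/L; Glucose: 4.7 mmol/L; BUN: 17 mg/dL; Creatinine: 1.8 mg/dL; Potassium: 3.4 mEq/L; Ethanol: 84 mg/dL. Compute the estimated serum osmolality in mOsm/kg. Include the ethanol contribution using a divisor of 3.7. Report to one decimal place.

307.5 mOsm/kg

Calculated osmolality = 2·Na + glucose + BUN/2.8 + ethanol/3.7
= 2·137 + 4.7 + 17/2.8 + 84/3.7
= 274 + 4.70 + 6.07 + 22.70
= 307.47 mOsm/kg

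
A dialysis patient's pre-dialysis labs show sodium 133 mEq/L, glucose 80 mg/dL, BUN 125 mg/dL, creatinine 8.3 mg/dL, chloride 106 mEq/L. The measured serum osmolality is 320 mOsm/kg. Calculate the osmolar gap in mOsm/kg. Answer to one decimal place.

4.9 mOsm/kg

Calculated osmolality = 2·Na + glucose/18 + BUN/2.8
= 2·133 + 80/18 + 125/2.8
= 266 + 4.44 + 44.64
= 315.08 mOsm/kg ≈ 315.1 mOsm/kg
Osmolar gap = measured − calculated = 320 − 315.1 = 4.9 mOsm/kg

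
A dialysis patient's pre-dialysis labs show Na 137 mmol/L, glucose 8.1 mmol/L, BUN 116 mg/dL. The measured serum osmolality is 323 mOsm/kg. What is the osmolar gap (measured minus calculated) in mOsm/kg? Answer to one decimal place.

-0.5 mOsm/kg

Calculated osmolality = 2·Na + glucose + BUN/2.8
= 2·137 + 8.1 + 116/2.8
= 274 + 8.10 + 41.43
= 323.53 mOsm/kg ≈ 323.5 mOsm/kg
Osmolar gap = measured − calculated = 323 − 323.5 = -0.5 mOsm/kg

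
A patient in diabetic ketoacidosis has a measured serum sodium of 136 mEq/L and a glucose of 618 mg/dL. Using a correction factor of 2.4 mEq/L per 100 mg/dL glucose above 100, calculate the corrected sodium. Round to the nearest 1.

Corrected Na = measured Na + 2.4 · (glucose − 100)/100
= 136 + 2.4 · (618 − 100)/100
= 136 + 12.4
= 148.4 mEq/L

148 mEq/L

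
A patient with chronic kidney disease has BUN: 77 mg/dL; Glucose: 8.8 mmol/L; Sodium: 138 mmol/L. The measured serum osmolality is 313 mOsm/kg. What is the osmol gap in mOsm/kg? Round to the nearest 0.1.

Calculated osmolality = 2·Na + glucose + BUN/2.8
= 2·138 + 8.8 + 77/2.8
= 276 + 8.80 + 27.50
= 312.3 mOsm/kg ≈ 312.3 mOsm/kg
Osmolar gap = measured − calculated = 313 − 312.3 = 0.7 mOsm/kg

0.7 mOsm/kg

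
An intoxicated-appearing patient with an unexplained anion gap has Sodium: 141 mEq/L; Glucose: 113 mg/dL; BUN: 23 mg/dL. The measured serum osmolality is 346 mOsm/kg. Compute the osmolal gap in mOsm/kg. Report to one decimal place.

49.5 mOsm/kg

Calculated osmolality = 2·Na + glucose/18 + BUN/2.8
= 2·141 + 113/18 + 23/2.8
= 282 + 6.28 + 8.21
= 296.49 mOsm/kg ≈ 296.5 mOsm/kg
Osmolar gap = measured − calculated = 346 − 296.5 = 49.5 mOsm/kg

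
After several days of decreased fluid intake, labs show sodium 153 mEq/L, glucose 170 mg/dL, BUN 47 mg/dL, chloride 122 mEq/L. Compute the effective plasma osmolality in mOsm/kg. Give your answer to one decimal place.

315.4 mOsm/kg

Effective osmolality excludes urea (freely permeant across cell membranes):
2·Na + glucose/18
= 2·153 + 170/18
= 306 + 9.44
= 315.44 mOsm/kg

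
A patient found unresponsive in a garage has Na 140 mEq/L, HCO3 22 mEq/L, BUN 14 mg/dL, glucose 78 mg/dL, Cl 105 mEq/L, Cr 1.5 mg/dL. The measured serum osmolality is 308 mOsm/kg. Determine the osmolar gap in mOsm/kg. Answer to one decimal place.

18.7 mOsm/kg

Calculated osmolality = 2·Na + glucose/18 + BUN/2.8
= 2·140 + 78/18 + 14/2.8
= 280 + 4.33 + 5
= 289.33 mOsm/kg ≈ 289.3 mOsm/kg
Osmolar gap = measured − calculated = 308 − 289.3 = 18.7 mOsm/kg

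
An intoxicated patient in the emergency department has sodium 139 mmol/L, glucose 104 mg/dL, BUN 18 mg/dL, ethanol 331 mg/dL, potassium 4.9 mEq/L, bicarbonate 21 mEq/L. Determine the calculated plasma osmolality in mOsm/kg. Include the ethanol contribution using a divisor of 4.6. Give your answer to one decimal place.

Calculated osmolality = 2·Na + glucose/18 + BUN/2.8 + ethanol/4.6
= 2·139 + 104/18 + 18/2.8 + 331/4.6
= 278 + 5.78 + 6.43 + 71.96
= 362.17 mOsm/kg

362.2 mOsm/kg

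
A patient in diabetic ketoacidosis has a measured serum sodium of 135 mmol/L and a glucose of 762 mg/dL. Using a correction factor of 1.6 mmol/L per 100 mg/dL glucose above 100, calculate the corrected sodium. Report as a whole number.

Corrected Na = measured Na + 1.6 · (glucose − 100)/100
= 135 + 1.6 · (762 − 100)/100
= 135 + 10.6
= 145.6 mmol/L

146 mmol/L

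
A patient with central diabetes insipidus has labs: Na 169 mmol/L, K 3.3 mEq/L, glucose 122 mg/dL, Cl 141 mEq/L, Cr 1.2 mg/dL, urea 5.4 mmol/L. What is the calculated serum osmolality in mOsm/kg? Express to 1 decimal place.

Calculated osmolality = 2·Na + glucose/18 + urea
= 2·169 + 122/18 + 5.4
= 338 + 6.78 + 5.40
= 350.18 mOsm/kg

350.2 mOsm/kg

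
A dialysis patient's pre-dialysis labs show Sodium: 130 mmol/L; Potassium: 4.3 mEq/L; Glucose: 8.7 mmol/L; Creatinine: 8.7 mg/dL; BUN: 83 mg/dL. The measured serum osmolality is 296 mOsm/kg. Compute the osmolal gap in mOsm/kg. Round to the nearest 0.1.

-2.3 mOsm/kg

Calculated osmolality = 2·Na + glucose + BUN/2.8
= 2·130 + 8.7 + 83/2.8
= 260 + 8.70 + 29.64
= 298.34 mOsm/kg ≈ 298.3 mOsm/kg
Osmolar gap = measured − calculated = 296 − 298.3 = -2.3 mOsm/kg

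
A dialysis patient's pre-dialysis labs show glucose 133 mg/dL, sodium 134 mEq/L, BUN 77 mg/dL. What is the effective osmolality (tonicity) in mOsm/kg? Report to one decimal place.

275.4 mOsm/kg

Effective osmolality excludes urea (freely permeant across cell membranes):
2·Na + glucose/18
= 2·134 + 133/18
= 268 + 7.39
= 275.39 mOsm/kg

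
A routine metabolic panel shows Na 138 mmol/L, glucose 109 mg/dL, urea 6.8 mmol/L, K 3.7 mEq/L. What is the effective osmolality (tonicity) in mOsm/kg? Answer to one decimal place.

282.1 mOsm/kg

Effective osmolality excludes urea (freely permeant across cell membranes):
2·Na + glucose/18
= 2·138 + 109/18
= 276 + 6.06
= 282.06 mOsm/kg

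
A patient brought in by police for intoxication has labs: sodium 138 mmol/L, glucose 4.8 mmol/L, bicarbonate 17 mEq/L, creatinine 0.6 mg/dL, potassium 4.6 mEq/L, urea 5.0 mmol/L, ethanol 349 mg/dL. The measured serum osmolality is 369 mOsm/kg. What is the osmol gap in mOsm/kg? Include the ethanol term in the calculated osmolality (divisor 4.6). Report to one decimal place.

Calculated osmolality = 2·Na + glucose + urea + ethanol/4.6
= 2·138 + 4.8 + 5 + 349/4.6
= 276 + 4.80 + 5 + 75.87
= 361.67 mOsm/kg ≈ 361.7 mOsm/kg
Osmolar gap = measured − calculated = 369 − 361.7 = 7.3 mOsm/kg

7.3 mOsm/kg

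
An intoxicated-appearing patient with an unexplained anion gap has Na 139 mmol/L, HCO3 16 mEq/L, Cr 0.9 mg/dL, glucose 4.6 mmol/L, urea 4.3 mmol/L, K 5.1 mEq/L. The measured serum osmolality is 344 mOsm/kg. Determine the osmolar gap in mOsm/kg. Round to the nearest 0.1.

Calculated osmolality = 2·Na + glucose + urea
= 2·139 + 4.6 + 4.3
= 278 + 4.60 + 4.30
= 286.9 mOsm/kg ≈ 286.9 mOsm/kg
Osmolar gap = measured − calculated = 344 − 286.9 = 57.1 mOsm/kg

57.1 mOsm/kg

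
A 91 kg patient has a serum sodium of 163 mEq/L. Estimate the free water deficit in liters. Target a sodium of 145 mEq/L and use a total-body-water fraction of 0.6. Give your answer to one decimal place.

6.8 L

TBW = 0.6 · 91 = 54.6 L
Free water deficit = TBW · (Na/145 − 1)
= 54.6 · (163/145 − 1)
= 54.6 · 0.1241
= 6.78 L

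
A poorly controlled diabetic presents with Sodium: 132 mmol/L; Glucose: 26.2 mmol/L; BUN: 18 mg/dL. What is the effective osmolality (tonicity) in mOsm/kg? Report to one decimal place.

290.2 mOsm/kg

Effective osmolality excludes urea (freely permeant across cell membranes):
2·Na + glucose
= 2·132 + 26.2
= 264 + 26.2
= 290.2 mOsm/kg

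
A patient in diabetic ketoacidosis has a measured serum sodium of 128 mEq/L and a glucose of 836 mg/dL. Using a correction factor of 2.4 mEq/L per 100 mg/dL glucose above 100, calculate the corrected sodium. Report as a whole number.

146 mEq/L

Corrected Na = measured Na + 2.4 · (glucose − 100)/100
= 128 + 2.4 · (836 − 100)/100
= 128 + 17.7
= 145.7 mEq/L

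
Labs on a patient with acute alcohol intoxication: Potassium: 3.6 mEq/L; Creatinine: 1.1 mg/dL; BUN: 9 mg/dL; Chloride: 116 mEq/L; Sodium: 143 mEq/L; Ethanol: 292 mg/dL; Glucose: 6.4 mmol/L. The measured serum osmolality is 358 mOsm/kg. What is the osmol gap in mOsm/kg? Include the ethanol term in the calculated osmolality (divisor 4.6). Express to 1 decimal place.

Calculated osmolality = 2·Na + glucose + BUN/2.8 + ethanol/4.6
= 2·143 + 6.4 + 9/2.8 + 292/4.6
= 286 + 6.40 + 3.21 + 63.48
= 359.09 mOsm/kg ≈ 359.1 mOsm/kg
Osmolar gap = measured − calculated = 358 − 359.1 = -1.1 mOsm/kg

-1.1 mOsm/kg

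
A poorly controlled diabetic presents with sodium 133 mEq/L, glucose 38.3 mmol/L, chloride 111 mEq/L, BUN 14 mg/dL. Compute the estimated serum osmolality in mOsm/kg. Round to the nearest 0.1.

309.3 mOsm/kg

Calculated osmolality = 2·Na + glucose + BUN/2.8
= 2·133 + 38.3 + 14/2.8
= 266 + 38.30 + 5
= 309.3 mOsm/kg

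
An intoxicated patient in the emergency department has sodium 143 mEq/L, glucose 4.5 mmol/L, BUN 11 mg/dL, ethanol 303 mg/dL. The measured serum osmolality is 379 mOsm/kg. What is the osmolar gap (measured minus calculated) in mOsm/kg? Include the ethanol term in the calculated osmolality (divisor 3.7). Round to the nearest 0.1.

2.7 mOsm/kg

Calculated osmolality = 2·Na + glucose + BUN/2.8 + ethanol/3.7
= 2·143 + 4.5 + 11/2.8 + 303/3.7
= 286 + 4.50 + 3.93 + 81.89
= 376.32 mOsm/kg ≈ 376.3 mOsm/kg
Osmolar gap = measured − calculated = 379 − 376.3 = 2.7 mOsm/kg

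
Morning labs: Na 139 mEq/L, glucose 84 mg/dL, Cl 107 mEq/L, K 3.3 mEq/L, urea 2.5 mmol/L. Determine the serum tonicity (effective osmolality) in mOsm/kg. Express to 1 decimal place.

282.7 mOsm/kg

Effective osmolality excludes urea (freely permeant across cell membranes):
2·Na + glucose/18
= 2·139 + 84/18
= 278 + 4.67
= 282.67 mOsm/kg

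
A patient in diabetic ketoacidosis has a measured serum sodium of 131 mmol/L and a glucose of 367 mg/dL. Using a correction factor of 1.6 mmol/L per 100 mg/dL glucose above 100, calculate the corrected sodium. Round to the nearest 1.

Corrected Na = measured Na + 1.6 · (glucose − 100)/100
= 131 + 1.6 · (367 − 100)/100
= 131 + 4.3
= 135.3 mmol/L

135 mmol/L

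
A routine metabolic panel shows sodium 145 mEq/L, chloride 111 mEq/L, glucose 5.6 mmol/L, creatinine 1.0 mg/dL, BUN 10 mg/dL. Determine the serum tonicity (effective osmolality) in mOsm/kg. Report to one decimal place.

295.6 mOsm/kg

Effective osmolality excludes urea (freely permeant across cell membranes):
2·Na + glucose
= 2·145 + 5.6
= 290 + 5.6
= 295.6 mOsm/kg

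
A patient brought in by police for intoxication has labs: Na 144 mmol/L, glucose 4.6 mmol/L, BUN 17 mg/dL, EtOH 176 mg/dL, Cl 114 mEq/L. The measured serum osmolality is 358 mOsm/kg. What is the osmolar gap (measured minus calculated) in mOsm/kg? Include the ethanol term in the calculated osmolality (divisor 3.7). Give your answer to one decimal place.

11.8 mOsm/kg

Calculated osmolality = 2·Na + glucose + BUN/2.8 + ethanol/3.7
= 2·144 + 4.6 + 17/2.8 + 176/3.7
= 288 + 4.60 + 6.07 + 47.57
= 346.24 mOsm/kg ≈ 346.2 mOsm/kg
Osmolar gap = measured − calculated = 358 − 346.2 = 11.8 mOsm/kg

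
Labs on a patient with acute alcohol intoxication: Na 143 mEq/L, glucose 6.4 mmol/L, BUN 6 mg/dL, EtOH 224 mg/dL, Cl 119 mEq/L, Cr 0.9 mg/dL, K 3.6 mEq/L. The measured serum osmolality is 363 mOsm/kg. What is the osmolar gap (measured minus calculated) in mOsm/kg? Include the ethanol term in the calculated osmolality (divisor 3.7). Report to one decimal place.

7.9 mOsm/kg

Calculated osmolality = 2·Na + glucose + BUN/2.8 + ethanol/3.7
= 2·143 + 6.4 + 6/2.8 + 224/3.7
= 286 + 6.40 + 2.14 + 60.54
= 355.08 mOsm/kg ≈ 355.1 mOsm/kg
Osmolar gap = measured − calculated = 363 − 355.1 = 7.9 mOsm/kg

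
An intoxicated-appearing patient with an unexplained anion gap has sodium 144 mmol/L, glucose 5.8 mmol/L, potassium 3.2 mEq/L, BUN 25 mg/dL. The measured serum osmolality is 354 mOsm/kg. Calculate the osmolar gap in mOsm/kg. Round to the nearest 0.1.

51.3 mOsm/kg

Calculated osmolality = 2·Na + glucose + BUN/2.8
= 2·144 + 5.8 + 25/2.8
= 288 + 5.80 + 8.93
= 302.73 mOsm/kg ≈ 302.7 mOsm/kg
Osmolar gap = measured − calculated = 354 − 302.7 = 51.3 mOsm/kg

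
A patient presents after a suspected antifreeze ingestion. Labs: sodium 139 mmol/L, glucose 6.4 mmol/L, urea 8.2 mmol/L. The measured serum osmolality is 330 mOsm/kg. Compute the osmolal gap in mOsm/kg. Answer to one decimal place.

Calculated osmolality = 2·Na + glucose + urea
= 2·139 + 6.4 + 8.2
= 278 + 6.40 + 8.20
= 292.6 mOsm/kg ≈ 292.6 mOsm/kg
Osmolar gap = measured − calculated = 330 − 292.6 = 37.4 mOsm/kg

37.4 mOsm/kg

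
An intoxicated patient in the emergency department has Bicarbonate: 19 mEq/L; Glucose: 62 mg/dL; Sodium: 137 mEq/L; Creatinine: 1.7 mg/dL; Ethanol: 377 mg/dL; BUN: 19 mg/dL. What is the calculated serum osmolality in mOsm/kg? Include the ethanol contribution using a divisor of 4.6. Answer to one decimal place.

366.2 mOsm/kg

Calculated osmolality = 2·Na + glucose/18 + BUN/2.8 + ethanol/4.6
= 2·137 + 62/18 + 19/2.8 + 377/4.6
= 274 + 3.44 + 6.79 + 81.96
= 366.19 mOsm/kg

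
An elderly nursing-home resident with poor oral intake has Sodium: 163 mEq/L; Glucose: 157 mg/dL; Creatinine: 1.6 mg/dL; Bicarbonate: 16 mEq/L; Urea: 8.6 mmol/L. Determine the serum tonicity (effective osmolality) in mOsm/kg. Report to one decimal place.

Effective osmolality excludes urea (freely permeant across cell membranes):
2·Na + glucose/18
= 2·163 + 157/18
= 326 + 8.72
= 334.72 mOsm/kg

334.7 mOsm/kg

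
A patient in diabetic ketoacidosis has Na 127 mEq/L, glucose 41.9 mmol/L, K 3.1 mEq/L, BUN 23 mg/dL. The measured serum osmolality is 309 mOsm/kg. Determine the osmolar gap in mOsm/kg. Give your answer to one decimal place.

4.9 mOsm/kg

Calculated osmolality = 2·Na + glucose + BUN/2.8
= 2·127 + 41.9 + 23/2.8
= 254 + 41.90 + 8.21
= 304.11 mOsm/kg ≈ 304.1 mOsm/kg
Osmolar gap = measured − calculated = 309 − 304.1 = 4.9 mOsm/kg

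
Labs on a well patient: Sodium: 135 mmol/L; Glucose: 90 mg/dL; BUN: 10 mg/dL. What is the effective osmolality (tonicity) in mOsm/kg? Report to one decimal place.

Effective osmolality excludes urea (freely permeant across cell membranes):
2·Na + glucose/18
= 2·135 + 90/18
= 270 + 5
= 275 mOsm/kg

275.0 mOsm/kg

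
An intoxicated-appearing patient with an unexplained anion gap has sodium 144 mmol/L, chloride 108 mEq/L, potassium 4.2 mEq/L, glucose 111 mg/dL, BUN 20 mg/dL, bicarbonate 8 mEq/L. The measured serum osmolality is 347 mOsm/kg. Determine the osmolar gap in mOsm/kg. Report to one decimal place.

Calculated osmolality = 2·Na + glucose/18 + BUN/2.8
= 2·144 + 111/18 + 20/2.8
= 288 + 6.17 + 7.14
= 301.31 mOsm/kg ≈ 301.3 mOsm/kg
Osmolar gap = measured − calculated = 347 − 301.3 = 45.7 mOsm/kg

45.7 mOsm/kg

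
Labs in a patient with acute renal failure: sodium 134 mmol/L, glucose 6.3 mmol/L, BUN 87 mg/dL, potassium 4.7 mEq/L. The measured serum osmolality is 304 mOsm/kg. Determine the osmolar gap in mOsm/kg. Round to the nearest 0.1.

Calculated osmolality = 2·Na + glucose + BUN/2.8
= 2·134 + 6.3 + 87/2.8
= 268 + 6.30 + 31.07
= 305.37 mOsm/kg ≈ 305.4 mOsm/kg
Osmolar gap = measured − calculated = 304 − 305.4 = -1.4 mOsm/kg

-1.4 mOsm/kg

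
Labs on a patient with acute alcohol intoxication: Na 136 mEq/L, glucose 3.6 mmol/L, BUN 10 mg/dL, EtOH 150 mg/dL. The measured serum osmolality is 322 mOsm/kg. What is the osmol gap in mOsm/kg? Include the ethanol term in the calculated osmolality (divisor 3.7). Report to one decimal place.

Calculated osmolality = 2·Na + glucose + BUN/2.8 + ethanol/3.7
= 2·136 + 3.6 + 10/2.8 + 150/3.7
= 272 + 3.60 + 3.57 + 40.54
= 319.71 mOsm/kg ≈ 319.7 mOsm/kg
Osmolar gap = measured − calculated = 322 − 319.7 = 2.3 mOsm/kg

2.3 mOsm/kg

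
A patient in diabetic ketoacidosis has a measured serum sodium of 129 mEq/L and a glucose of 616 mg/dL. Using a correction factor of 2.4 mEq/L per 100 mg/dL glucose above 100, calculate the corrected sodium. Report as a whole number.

141 mEq/L

Corrected Na = measured Na + 2.4 · (glucose − 100)/100
= 129 + 2.4 · (616 − 100)/100
= 129 + 12.4
= 141.4 mEq/L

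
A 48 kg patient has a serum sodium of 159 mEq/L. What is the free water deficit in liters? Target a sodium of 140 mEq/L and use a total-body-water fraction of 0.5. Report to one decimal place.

TBW = 0.5 · 48 = 24 L
Free water deficit = TBW · (Na/140 − 1)
= 24 · (159/140 − 1)
= 24 · 0.1357
= 3.26 L

3.3 L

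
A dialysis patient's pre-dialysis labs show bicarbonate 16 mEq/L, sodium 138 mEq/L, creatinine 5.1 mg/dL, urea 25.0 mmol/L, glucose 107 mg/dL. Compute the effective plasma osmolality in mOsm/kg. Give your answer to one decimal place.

Effective osmolality excludes urea (freely permeant across cell membranes):
2·Na + glucose/18
= 2·138 + 107/18
= 276 + 5.94
= 281.94 mOsm/kg

281.9 mOsm/kg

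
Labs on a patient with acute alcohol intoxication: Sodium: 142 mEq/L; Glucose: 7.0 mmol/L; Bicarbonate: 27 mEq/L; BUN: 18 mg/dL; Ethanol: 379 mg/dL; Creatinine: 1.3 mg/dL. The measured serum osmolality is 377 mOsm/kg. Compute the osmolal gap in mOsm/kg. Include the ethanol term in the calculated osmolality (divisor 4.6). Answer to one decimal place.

Calculated osmolality = 2·Na + glucose + BUN/2.8 + ethanol/4.6
= 2·142 + 7 + 18/2.8 + 379/4.6
= 284 + 7 + 6.43 + 82.39
= 379.82 mOsm/kg ≈ 379.8 mOsm/kg
Osmolar gap = measured − calculated = 377 − 379.8 = -2.8 mOsm/kg

-2.8 mOsm/kg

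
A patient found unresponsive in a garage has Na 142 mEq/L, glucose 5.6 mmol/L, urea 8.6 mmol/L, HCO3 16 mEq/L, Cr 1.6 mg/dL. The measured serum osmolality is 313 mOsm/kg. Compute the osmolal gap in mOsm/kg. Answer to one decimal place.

14.8 mOsm/kg

Calculated osmolality = 2·Na + glucose + urea
= 2·142 + 5.6 + 8.6
= 284 + 5.60 + 8.60
= 298.2 mOsm/kg ≈ 298.2 mOsm/kg
Osmolar gap = measured − calculated = 313 − 298.2 = 14.8 mOsm/kg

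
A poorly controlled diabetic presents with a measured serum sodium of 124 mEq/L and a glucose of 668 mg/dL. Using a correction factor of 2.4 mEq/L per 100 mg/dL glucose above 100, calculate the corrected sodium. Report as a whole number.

138 mEq/L

Corrected Na = measured Na + 2.4 · (glucose − 100)/100
= 124 + 2.4 · (668 − 100)/100
= 124 + 13.6
= 137.6 mEq/L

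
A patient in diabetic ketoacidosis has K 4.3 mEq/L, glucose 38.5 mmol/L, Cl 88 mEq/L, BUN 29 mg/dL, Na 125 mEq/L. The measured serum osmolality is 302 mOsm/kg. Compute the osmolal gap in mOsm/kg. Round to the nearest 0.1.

3.1 mOsm/kg

Calculated osmolality = 2·Na + glucose + BUN/2.8
= 2·125 + 38.5 + 29/2.8
= 250 + 38.50 + 10.36
= 298.86 mOsm/kg ≈ 298.9 mOsm/kg
Osmolar gap = measured − calculated = 302 − 298.9 = 3.1 mOsm/kg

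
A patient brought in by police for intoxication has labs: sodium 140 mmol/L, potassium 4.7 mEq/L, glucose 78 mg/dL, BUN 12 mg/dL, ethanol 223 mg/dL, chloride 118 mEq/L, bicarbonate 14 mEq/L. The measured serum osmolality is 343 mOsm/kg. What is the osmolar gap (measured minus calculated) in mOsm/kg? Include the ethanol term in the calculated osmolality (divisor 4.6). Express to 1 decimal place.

Calculated osmolality = 2·Na + glucose/18 + BUN/2.8 + ethanol/4.6
= 2·140 + 78/18 + 12/2.8 + 223/4.6
= 280 + 4.33 + 4.29 + 48.48
= 337.1 mOsm/kg ≈ 337.1 mOsm/kg
Osmolar gap = measured − calculated = 343 − 337.1 = 5.9 mOsm/kg

5.9 mOsm/kg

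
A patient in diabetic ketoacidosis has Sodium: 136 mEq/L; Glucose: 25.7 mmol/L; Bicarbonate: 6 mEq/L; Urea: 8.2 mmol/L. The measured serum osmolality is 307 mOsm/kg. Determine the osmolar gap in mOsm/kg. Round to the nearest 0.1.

Calculated osmolality = 2·Na + glucose + urea
= 2·136 + 25.7 + 8.2
= 272 + 25.70 + 8.20
= 305.9 mOsm/kg ≈ 305.9 mOsm/kg
Osmolar gap = measured − calculated = 307 − 305.9 = 1.1 mOsm/kg

1.1 mOsm/kg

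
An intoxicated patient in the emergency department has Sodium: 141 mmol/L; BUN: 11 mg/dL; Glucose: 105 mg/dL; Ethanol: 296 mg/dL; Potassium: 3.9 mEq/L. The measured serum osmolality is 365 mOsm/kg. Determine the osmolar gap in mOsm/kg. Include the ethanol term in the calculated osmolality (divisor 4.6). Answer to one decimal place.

Calculated osmolality = 2·Na + glucose/18 + BUN/2.8 + ethanol/4.6
= 2·141 + 105/18 + 11/2.8 + 296/4.6
= 282 + 5.83 + 3.93 + 64.35
= 356.11 mOsm/kg ≈ 356.1 mOsm/kg
Osmolar gap = measured − calculated = 365 − 356.1 = 8.9 mOsm/kg

8.9 mOsm/kg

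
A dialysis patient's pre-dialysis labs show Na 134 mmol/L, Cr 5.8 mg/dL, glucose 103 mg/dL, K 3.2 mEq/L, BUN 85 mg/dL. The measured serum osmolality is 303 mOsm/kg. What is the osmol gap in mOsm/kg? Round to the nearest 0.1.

-1.1 mOsm/kg

Calculated osmolality = 2·Na + glucose/18 + BUN/2.8
= 2·134 + 103/18 + 85/2.8
= 268 + 5.72 + 30.36
= 304.08 mOsm/kg ≈ 304.1 mOsm/kg
Osmolar gap = measured − calculated = 303 − 304.1 = -1.1 mOsm/kg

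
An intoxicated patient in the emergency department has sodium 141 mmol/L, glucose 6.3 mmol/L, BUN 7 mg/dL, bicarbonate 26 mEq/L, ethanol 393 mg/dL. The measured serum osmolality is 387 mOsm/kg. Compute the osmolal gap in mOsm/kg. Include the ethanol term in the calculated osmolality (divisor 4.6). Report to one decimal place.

10.8 mOsm/kg

Calculated osmolality = 2·Na + glucose + BUN/2.8 + ethanol/4.6
= 2·141 + 6.3 + 7/2.8 + 393/4.6
= 282 + 6.30 + 2.50 + 85.43
= 376.23 mOsm/kg ≈ 376.2 mOsm/kg
Osmolar gap = measured − calculated = 387 − 376.2 = 10.8 mOsm/kg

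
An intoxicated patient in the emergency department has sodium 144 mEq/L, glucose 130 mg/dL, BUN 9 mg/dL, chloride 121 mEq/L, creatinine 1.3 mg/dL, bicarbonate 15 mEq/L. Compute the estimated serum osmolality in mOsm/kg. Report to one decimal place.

Calculated osmolality = 2·Na + glucose/18 + BUN/2.8
= 2·144 + 130/18 + 9/2.8
= 288 + 7.22 + 3.21
= 298.43 mOsm/kg

298.4 mOsm/kg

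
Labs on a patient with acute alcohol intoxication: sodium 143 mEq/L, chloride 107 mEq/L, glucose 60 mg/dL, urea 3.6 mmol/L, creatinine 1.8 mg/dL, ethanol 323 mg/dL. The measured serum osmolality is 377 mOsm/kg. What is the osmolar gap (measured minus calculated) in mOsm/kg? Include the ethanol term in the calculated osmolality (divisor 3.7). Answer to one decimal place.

-3.2 mOsm/kg

Calculated osmolality = 2·Na + glucose/18 + urea + ethanol/3.7
= 2·143 + 60/18 + 3.6 + 323/3.7
= 286 + 3.33 + 3.60 + 87.30
= 380.23 mOsm/kg ≈ 380.2 mOsm/kg
Osmolar gap = measured − calculated = 377 − 380.2 = -3.2 mOsm/kg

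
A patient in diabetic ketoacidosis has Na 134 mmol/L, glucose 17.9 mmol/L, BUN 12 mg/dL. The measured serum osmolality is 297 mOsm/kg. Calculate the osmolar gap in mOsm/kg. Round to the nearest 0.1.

6.8 mOsm/kg

Calculated osmolality = 2·Na + glucose + BUN/2.8
= 2·134 + 17.9 + 12/2.8
= 268 + 17.90 + 4.29
= 290.19 mOsm/kg ≈ 290.2 mOsm/kg
Osmolar gap = measured − calculated = 297 − 290.2 = 6.8 mOsm/kg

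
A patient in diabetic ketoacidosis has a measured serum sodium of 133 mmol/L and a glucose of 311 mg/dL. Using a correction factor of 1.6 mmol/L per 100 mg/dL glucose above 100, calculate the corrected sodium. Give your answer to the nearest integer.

Corrected Na = measured Na + 1.6 · (glucose − 100)/100
= 133 + 1.6 · (311 − 100)/100
= 133 + 3.4
= 136.4 mmol/L

136 mmol/L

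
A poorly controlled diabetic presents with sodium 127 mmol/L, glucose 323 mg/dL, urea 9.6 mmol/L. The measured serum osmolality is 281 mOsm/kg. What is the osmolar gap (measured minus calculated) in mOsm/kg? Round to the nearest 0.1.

Calculated osmolality = 2·Na + glucose/18 + urea
= 2·127 + 323/18 + 9.6
= 254 + 17.94 + 9.60
= 281.54 mOsm/kg ≈ 281.5 mOsm/kg
Osmolar gap = measured − calculated = 281 − 281.5 = -0.5 mOsm/kg

-0.5 mOsm/kg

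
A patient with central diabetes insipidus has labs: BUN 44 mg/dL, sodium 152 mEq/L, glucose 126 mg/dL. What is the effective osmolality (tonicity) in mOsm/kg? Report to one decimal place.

311.0 mOsm/kg

Effective osmolality excludes urea (freely permeant across cell membranes):
2·Na + glucose/18
= 2·152 + 126/18
= 304 + 7
= 311 mOsm/kg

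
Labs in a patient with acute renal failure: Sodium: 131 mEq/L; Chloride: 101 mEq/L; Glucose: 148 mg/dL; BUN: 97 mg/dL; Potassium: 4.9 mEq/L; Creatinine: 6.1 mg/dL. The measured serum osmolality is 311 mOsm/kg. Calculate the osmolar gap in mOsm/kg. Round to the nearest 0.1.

Calculated osmolality = 2·Na + glucose/18 + BUN/2.8
= 2·131 + 148/18 + 97/2.8
= 262 + 8.22 + 34.64
= 304.86 mOsm/kg ≈ 304.9 mOsm/kg
Osmolar gap = measured − calculated = 311 − 304.9 = 6.1 mOsm/kg

6.1 mOsm/kg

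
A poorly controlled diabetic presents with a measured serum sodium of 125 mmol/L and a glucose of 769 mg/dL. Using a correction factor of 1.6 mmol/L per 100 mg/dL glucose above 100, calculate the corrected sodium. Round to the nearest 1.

136 mmol/L

Corrected Na = measured Na + 1.6 · (glucose − 100)/100
= 125 + 1.6 · (769 − 100)/100
= 125 + 10.7
= 135.7 mmol/L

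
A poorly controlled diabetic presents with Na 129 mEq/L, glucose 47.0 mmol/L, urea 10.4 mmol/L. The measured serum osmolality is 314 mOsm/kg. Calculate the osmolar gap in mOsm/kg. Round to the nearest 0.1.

-1.4 mOsm/kg

Calculated osmolality = 2·Na + glucose + urea
= 2·129 + 47 + 10.4
= 258 + 47 + 10.40
= 315.4 mOsm/kg ≈ 315.4 mOsm/kg
Osmolar gap = measured − calculated = 314 − 315.4 = -1.4 mOsm/kg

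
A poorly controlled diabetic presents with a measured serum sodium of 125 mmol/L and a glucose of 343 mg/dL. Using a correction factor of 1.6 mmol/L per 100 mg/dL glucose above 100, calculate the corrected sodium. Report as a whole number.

Corrected Na = measured Na + 1.6 · (glucose − 100)/100
= 125 + 1.6 · (343 − 100)/100
= 125 + 3.9
= 128.9 mmol/L

129 mmol/L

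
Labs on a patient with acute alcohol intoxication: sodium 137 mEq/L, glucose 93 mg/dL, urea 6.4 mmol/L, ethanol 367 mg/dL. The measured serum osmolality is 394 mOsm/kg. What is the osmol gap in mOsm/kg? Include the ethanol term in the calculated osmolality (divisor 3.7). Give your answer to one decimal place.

9.2 mOsm/kg

Calculated osmolality = 2·Na + glucose/18 + urea + ethanol/3.7
= 2·137 + 93/18 + 6.4 + 367/3.7
= 274 + 5.17 + 6.40 + 99.19
= 384.76 mOsm/kg ≈ 384.8 mOsm/kg
Osmolar gap = measured − calculated = 394 − 384.8 = 9.2 mOsm/kg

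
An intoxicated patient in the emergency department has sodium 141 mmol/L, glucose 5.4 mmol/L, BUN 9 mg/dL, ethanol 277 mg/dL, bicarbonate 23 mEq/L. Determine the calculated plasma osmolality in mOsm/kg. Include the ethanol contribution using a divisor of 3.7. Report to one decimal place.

365.5 mOsm/kg

Calculated osmolality = 2·Na + glucose + BUN/2.8 + ethanol/3.7
= 2·141 + 5.4 + 9/2.8 + 277/3.7
= 282 + 5.40 + 3.21 + 74.86
= 365.47 mOsm/kg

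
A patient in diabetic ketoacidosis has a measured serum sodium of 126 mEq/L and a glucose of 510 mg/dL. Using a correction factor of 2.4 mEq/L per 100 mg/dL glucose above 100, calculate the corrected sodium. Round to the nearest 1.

Corrected Na = measured Na + 2.4 · (glucose − 100)/100
= 126 + 2.4 · (510 − 100)/100
= 126 + 9.8
= 135.8 mEq/L

136 mEq/L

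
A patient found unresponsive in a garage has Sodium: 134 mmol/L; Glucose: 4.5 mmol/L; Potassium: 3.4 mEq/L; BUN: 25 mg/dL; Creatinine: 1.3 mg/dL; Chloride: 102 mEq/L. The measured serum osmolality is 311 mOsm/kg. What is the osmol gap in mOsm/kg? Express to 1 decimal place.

Calculated osmolality = 2·Na + glucose + BUN/2.8
= 2·134 + 4.5 + 25/2.8
= 268 + 4.50 + 8.93
= 281.43 mOsm/kg ≈ 281.4 mOsm/kg
Osmolar gap = measured − calculated = 311 − 281.4 = 29.6 mOsm/kg

29.6 mOsm/kg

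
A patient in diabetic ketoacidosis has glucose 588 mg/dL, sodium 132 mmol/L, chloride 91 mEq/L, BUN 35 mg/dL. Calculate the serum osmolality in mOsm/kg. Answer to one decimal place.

Calculated osmolality = 2·Na + glucose/18 + BUN/2.8
= 2·132 + 588/18 + 35/2.8
= 264 + 32.67 + 12.50
= 309.17 mOsm/kg

309.2 mOsm/kg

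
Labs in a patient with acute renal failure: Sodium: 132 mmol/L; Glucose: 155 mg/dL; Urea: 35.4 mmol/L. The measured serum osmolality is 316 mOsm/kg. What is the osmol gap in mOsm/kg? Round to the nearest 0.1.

8.0 mOsm/kg

Calculated osmolality = 2·Na + glucose/18 + urea
= 2·132 + 155/18 + 35.4
= 264 + 8.61 + 35.40
= 308.01 mOsm/kg ≈ 308.0 mOsm/kg
Osmolar gap = measured − calculated = 316 − 308.0 = 8.0 mOsm/kg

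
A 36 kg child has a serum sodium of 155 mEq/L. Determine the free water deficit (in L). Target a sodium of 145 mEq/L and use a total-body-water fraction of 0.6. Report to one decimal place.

1.5 L

TBW = 0.6 · 36 = 21.6 L
Free water deficit = TBW · (Na/145 − 1)
= 21.6 · (155/145 − 1)
= 21.6 · 0.069
= 1.49 L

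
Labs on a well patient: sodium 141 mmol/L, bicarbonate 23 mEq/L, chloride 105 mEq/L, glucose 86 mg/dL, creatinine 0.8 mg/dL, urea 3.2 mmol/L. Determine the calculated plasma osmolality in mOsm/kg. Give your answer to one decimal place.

290.0 mOsm/kg

Calculated osmolality = 2·Na + glucose/18 + urea
= 2·141 + 86/18 + 3.2
= 282 + 4.78 + 3.20
= 289.98 mOsm/kg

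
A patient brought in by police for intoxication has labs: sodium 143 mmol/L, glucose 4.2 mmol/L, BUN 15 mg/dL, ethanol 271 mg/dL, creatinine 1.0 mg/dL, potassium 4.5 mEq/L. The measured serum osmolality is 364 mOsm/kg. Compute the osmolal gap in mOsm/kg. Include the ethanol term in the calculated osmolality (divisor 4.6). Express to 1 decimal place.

Calculated osmolality = 2·Na + glucose + BUN/2.8 + ethanol/4.6
= 2·143 + 4.2 + 15/2.8 + 271/4.6
= 286 + 4.20 + 5.36 + 58.91
= 354.47 mOsm/kg ≈ 354.5 mOsm/kg
Osmolar gap = measured − calculated = 364 − 354.5 = 9.5 mOsm/kg

9.5 mOsm/kg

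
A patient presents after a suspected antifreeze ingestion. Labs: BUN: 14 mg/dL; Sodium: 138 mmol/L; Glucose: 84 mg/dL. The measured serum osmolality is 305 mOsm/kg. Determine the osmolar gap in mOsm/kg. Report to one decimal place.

19.3 mOsm/kg

Calculated osmolality = 2·Na + glucose/18 + BUN/2.8
= 2·138 + 84/18 + 14/2.8
= 276 + 4.67 + 5
= 285.67 mOsm/kg ≈ 285.7 mOsm/kg
Osmolar gap = measured − calculated = 305 − 285.7 = 19.3 mOsm/kg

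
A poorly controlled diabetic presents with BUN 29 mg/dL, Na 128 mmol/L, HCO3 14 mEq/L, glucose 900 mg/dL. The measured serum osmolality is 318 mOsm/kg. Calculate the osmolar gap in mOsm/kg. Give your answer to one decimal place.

1.6 mOsm/kg

Calculated osmolality = 2·Na + glucose/18 + BUN/2.8
= 2·128 + 900/18 + 29/2.8
= 256 + 50 + 10.36
= 316.36 mOsm/kg ≈ 316.4 mOsm/kg
Osmolar gap = measured − calculated = 318 − 316.4 = 1.6 mOsm/kg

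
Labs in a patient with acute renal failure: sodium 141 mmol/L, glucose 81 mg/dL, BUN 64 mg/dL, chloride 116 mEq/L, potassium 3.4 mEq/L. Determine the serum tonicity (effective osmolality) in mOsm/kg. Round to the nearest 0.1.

Effective osmolality excludes urea (freely permeant across cell membranes):
2·Na + glucose/18
= 2·141 + 81/18
= 282 + 4.5
= 286.5 mOsm/kg

286.5 mOsm/kg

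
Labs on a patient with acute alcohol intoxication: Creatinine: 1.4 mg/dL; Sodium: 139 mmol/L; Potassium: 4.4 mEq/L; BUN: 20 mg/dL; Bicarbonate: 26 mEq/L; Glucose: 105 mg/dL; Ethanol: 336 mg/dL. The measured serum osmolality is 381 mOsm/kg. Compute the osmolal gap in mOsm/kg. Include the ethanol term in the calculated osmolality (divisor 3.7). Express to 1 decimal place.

Calculated osmolality = 2·Na + glucose/18 + BUN/2.8 + ethanol/3.7
= 2·139 + 105/18 + 20/2.8 + 336/3.7
= 278 + 5.83 + 7.14 + 90.81
= 381.78 mOsm/kg ≈ 381.8 mOsm/kg
Osmolar gap = measured − calculated = 381 − 381.8 = -0.8 mOsm/kg

-0.8 mOsm/kg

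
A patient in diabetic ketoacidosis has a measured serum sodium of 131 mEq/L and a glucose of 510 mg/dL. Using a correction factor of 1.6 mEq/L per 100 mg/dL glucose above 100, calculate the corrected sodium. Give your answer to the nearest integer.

Corrected Na = measured Na + 1.6 · (glucose − 100)/100
= 131 + 1.6 · (510 − 100)/100
= 131 + 6.6
= 137.6 mEq/L

138 mEq/L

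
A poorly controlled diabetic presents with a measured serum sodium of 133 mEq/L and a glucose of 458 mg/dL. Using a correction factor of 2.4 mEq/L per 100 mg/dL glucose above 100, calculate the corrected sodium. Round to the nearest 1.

142 mEq/L

Corrected Na = measured Na + 2.4 · (glucose − 100)/100
= 133 + 2.4 · (458 − 100)/100
= 133 + 8.6
= 141.6 mEq/L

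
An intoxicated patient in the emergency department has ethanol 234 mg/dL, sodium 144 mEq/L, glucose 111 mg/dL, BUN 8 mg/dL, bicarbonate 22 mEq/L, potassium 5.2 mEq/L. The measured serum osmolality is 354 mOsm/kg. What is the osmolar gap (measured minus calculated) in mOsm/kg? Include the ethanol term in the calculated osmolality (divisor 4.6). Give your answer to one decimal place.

Calculated osmolality = 2·Na + glucose/18 + BUN/2.8 + ethanol/4.6
= 2·144 + 111/18 + 8/2.8 + 234/4.6
= 288 + 6.17 + 2.86 + 50.87
= 347.9 mOsm/kg ≈ 347.9 mOsm/kg
Osmolar gap = measured − calculated = 354 − 347.9 = 6.1 mOsm/kg

6.1 mOsm/kg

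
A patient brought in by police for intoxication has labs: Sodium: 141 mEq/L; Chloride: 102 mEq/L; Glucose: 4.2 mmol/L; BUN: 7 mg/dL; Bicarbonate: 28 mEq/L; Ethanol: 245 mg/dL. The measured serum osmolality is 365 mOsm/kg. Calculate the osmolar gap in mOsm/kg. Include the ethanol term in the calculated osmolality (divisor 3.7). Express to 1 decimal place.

10.1 mOsm/kg

Calculated osmolality = 2·Na + glucose + BUN/2.8 + ethanol/3.7
= 2·141 + 4.2 + 7/2.8 + 245/3.7
= 282 + 4.20 + 2.50 + 66.22
= 354.92 mOsm/kg ≈ 354.9 mOsm/kg
Osmolar gap = measured − calculated = 365 − 354.9 = 10.1 mOsm/kg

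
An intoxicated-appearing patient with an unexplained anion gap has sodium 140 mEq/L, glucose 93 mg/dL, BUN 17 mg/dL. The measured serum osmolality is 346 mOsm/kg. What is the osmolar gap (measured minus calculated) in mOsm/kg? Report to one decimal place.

54.8 mOsm/kg

Calculated osmolality = 2·Na + glucose/18 + BUN/2.8
= 2·140 + 93/18 + 17/2.8
= 280 + 5.17 + 6.07
= 291.24 mOsm/kg ≈ 291.2 mOsm/kg
Osmolar gap = measured − calculated = 346 − 291.2 = 54.8 mOsm/kg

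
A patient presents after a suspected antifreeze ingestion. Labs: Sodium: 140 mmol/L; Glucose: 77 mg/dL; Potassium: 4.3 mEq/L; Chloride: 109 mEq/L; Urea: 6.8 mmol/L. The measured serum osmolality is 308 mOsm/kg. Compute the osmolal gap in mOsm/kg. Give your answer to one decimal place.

16.9 mOsm/kg

Calculated osmolality = 2·Na + glucose/18 + urea
= 2·140 + 77/18 + 6.8
= 280 + 4.28 + 6.80
= 291.08 mOsm/kg ≈ 291.1 mOsm/kg
Osmolar gap = measured − calculated = 308 − 291.1 = 16.9 mOsm/kg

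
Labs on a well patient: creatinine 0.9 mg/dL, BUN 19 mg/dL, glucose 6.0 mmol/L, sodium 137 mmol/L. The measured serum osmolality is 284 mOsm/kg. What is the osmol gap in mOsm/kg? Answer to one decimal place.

-2.8 mOsm/kg

Calculated osmolality = 2·Na + glucose + BUN/2.8
= 2·137 + 6 + 19/2.8
= 274 + 6 + 6.79
= 286.79 mOsm/kg ≈ 286.8 mOsm/kg
Osmolar gap = measured − calculated = 284 − 286.8 = -2.8 mOsm/kg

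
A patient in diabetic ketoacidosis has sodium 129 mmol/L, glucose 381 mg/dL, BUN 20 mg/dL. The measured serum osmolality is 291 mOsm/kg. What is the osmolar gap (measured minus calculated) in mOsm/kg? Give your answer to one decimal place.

4.7 mOsm/kg

Calculated osmolality = 2·Na + glucose/18 + BUN/2.8
= 2·129 + 381/18 + 20/2.8
= 258 + 21.17 + 7.14
= 286.31 mOsm/kg ≈ 286.3 mOsm/kg
Osmolar gap = measured − calculated = 291 − 286.3 = 4.7 mOsm/kg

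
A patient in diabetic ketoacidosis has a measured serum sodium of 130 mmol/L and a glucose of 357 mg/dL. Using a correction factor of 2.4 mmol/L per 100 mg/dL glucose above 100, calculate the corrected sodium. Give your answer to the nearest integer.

136 mmol/L

Corrected Na = measured Na + 2.4 · (glucose − 100)/100
= 130 + 2.4 · (357 − 100)/100
= 130 + 6.2
= 136.2 mmol/L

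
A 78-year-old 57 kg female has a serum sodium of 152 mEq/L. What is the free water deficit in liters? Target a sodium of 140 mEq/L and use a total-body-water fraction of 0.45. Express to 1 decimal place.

TBW = 0.45 · 57 = 25.65 L
Free water deficit = TBW · (Na/140 − 1)
= 25.65 · (152/140 − 1)
= 25.65 · 0.0857
= 2.2 L

2.2 L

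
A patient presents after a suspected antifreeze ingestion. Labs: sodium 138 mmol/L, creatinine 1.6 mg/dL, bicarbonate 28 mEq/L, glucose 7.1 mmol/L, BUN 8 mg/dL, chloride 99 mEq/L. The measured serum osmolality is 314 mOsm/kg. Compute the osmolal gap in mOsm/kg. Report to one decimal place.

28.0 mOsm/kg

Calculated osmolality = 2·Na + glucose + BUN/2.8
= 2·138 + 7.1 + 8/2.8
= 276 + 7.10 + 2.86
= 285.96 mOsm/kg ≈ 286.0 mOsm/kg
Osmolar gap = measured − calculated = 314 − 286.0 = 28.0 mOsm/kg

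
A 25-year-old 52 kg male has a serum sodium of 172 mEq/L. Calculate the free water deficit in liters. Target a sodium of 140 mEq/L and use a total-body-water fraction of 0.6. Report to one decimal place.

TBW = 0.6 · 52 = 31.2 L
Free water deficit = TBW · (Na/140 − 1)
= 31.2 · (172/140 − 1)
= 31.2 · 0.2286
= 7.13 L

7.1 L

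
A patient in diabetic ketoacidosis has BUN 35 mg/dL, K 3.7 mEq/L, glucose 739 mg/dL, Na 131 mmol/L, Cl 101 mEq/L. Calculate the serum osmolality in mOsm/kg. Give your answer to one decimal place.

Calculated osmolality = 2·Na + glucose/18 + BUN/2.8
= 2·131 + 739/18 + 35/2.8
= 262 + 41.06 + 12.50
= 315.56 mOsm/kg

315.6 mOsm/kg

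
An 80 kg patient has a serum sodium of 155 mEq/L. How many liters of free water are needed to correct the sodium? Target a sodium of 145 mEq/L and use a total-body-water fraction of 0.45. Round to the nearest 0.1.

TBW = 0.45 · 80 = 36 L
Free water deficit = TBW · (Na/145 − 1)
= 36 · (155/145 − 1)
= 36 · 0.069
= 2.48 L

2.5 L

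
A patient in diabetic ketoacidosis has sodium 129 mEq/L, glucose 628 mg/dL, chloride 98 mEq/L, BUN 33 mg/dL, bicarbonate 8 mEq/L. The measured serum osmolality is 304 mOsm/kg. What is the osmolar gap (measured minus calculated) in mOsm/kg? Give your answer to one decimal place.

Calculated osmolality = 2·Na + glucose/18 + BUN/2.8
= 2·129 + 628/18 + 33/2.8
= 258 + 34.89 + 11.79
= 304.68 mOsm/kg ≈ 304.7 mOsm/kg
Osmolar gap = measured − calculated = 304 − 304.7 = -0.7 mOsm/kg

-0.7 mOsm/kg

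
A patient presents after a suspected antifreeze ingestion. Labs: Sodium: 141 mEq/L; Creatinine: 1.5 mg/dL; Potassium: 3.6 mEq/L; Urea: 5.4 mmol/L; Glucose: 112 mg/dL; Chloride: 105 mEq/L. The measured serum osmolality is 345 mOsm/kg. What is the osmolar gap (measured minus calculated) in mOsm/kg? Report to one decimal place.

51.4 mOsm/kg

Calculated osmolality = 2·Na + glucose/18 + urea
= 2·141 + 112/18 + 5.4
= 282 + 6.22 + 5.40
= 293.62 mOsm/kg ≈ 293.6 mOsm/kg
Osmolar gap = measured − calculated = 345 − 293.6 = 51.4 mOsm/kg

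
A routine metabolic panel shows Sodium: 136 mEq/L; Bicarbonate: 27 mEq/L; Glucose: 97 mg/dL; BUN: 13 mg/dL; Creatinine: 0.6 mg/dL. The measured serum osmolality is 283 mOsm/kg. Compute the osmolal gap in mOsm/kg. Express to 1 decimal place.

Calculated osmolality = 2·Na + glucose/18 + BUN/2.8
= 2·136 + 97/18 + 13/2.8
= 272 + 5.39 + 4.64
= 282.03 mOsm/kg ≈ 282.0 mOsm/kg
Osmolar gap = measured − calculated = 283 − 282.0 = 1.0 mOsm/kg

1.0 mOsm/kg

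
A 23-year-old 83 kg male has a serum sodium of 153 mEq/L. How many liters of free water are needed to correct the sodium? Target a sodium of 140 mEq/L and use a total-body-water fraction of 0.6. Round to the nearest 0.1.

TBW = 0.6 · 83 = 49.8 L
Free water deficit = TBW · (Na/140 − 1)
= 49.8 · (153/140 − 1)
= 49.8 · 0.0929
= 4.63 L

4.6 L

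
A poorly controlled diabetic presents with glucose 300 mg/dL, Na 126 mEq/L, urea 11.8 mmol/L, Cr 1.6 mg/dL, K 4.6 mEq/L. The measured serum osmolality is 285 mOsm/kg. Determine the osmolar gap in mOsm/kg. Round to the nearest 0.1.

Calculated osmolality = 2·Na + glucose/18 + urea
= 2·126 + 300/18 + 11.8
= 252 + 16.67 + 11.80
= 280.47 mOsm/kg ≈ 280.5 mOsm/kg
Osmolar gap = measured − calculated = 285 − 280.5 = 4.5 mOsm/kg

4.5 mOsm/kg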